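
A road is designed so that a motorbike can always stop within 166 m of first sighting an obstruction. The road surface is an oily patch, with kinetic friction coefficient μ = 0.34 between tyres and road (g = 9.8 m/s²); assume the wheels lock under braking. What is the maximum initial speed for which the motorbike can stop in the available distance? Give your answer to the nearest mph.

a = μg = 0.34 × 9.8 = 3.332 m/s².
v²/(2a) = d ⇒ v = √(2 × 3.332 × 166) = √1106.22 = 33.2599 m/s.
33.2599 m/s ÷ 0.44704 = 74.400 mph.

Maximum speed ≈ 74 mph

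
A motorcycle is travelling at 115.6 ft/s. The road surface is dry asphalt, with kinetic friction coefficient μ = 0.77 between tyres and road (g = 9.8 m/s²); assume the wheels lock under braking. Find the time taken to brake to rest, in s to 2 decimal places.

115.6 ft/s × 0.3048 = 35.2349 m/s.
a = μg = 0.77 × 9.8 = 7.546 m/s².
Braking time = v/a = 35.2349 / 7.546 = 4.669 s.

Braking time ≈ 4.67 s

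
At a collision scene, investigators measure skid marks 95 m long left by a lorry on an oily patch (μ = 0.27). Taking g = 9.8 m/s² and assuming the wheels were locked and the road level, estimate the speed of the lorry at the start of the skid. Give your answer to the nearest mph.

Deceleration a = μg = 0.27 × 9.8 = 2.646 m/s².
v = √(2a·d) = √(2 × 2.646 × 95) = √502.740 = 22.4219 m/s.
= 22.4219 ÷ 0.44704 = 50.156 mph.

Initial speed ≈ 50 mph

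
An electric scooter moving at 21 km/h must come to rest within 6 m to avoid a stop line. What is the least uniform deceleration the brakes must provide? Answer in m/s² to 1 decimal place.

Required deceleration ≈ 2.8 m/s²

21 km/h ÷ 3.6 = 5.8333 m/s.
v² = 2a·d ⇒ a = v²/(2d) = 5.8333² / (2 × 6.000) = 34.027 / 12.000 = 2.8356 m/s².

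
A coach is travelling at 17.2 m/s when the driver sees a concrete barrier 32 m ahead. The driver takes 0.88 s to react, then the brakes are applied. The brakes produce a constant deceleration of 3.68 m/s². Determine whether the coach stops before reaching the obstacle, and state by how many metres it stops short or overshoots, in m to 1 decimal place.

No — it overshoots by 23.3 m

Reaction distance = 17.2000 × 0.88 = 15.136 m.
Braking distance = v²/(2a) = 295.840 / 7.360 = 40.196 m.
Total stopping distance = 15.136 + 40.196 = 55.332 m, vs 32 m available — it cannot stop in time and overshoots by 55.332 − 32 = 23.332 m.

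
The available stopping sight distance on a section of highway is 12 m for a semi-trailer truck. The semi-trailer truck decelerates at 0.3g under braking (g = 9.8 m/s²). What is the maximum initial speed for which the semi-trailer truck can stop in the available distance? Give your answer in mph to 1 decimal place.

a = 0.3 × 9.8 = 2.940 m/s².
v²/(2a) = d ⇒ v = √(2 × 2.940 × 12) = √70.56 = 8.4000 m/s.
8.4000 m/s ÷ 0.44704 = 18.790 mph.

Maximum speed ≈ 18.8 mph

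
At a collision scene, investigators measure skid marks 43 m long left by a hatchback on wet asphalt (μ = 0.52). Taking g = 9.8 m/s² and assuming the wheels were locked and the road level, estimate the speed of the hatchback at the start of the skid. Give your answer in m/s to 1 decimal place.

Deceleration a = μg = 0.52 × 9.8 = 5.096 m/s².
v = √(2a·d) = √(2 × 5.096 × 43) = √438.256 = 20.9346 m/s.

Initial speed ≈ 20.9 m/s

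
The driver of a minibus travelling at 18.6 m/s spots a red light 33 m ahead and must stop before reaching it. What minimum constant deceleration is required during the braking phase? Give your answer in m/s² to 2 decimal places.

Required deceleration ≈ 5.24 m/s²

v² = 2a·d ⇒ a = v²/(2d) = 18.6000² / (2 × 33.000) = 345.960 / 66.000 = 5.2418 m/s².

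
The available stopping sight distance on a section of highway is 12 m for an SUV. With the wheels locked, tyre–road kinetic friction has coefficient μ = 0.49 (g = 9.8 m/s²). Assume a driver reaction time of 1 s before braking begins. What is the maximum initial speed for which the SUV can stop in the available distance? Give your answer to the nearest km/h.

Maximum speed ≈ 25 km/h

a = μg = 0.49 × 9.8 = 4.802 m/s².
Stopping distance: v·t_r + v²/(2a) = 12 with t_r = 1 s and a = 4.802 m/s².
So v² + 9.604 v − 115.25 = 0.
Positive root: v = −a·t_r + √((a·t_r)² + 2a·d) = −4.802 + √(23.059 + 115.25) = 6.9585 m/s.
6.9585 m/s × 3.6 = 25.051 km/h.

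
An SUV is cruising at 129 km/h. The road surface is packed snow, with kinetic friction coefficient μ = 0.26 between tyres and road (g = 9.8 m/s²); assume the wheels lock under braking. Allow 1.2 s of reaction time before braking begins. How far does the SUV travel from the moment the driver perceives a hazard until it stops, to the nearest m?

129 km/h ÷ 3.6 = 35.8333 m/s.
a = μg = 0.26 × 9.8 = 2.548 m/s².
Reaction distance = v·t_r = 35.8333 × 1.2 = 43.000 m.
Braking distance = v²/(2a) = 35.8333² / (2 × 2.548) = 1284.025 / 5.096 = 251.967 m.
Total = 43.000 + 251.967 = 294.967 m.

Total stopping distance ≈ 295 m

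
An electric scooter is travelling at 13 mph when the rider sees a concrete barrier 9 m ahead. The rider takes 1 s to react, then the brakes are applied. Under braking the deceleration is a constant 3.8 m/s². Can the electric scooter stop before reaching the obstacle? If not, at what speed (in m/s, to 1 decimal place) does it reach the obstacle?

13 mph × 0.44704 = 5.8115 m/s.
Reaction distance = 5.8115 × 1 = 5.811 m.
Braking distance needed to stop: v²/(2a) = 33.774 / 7.600 = 4.444 m, so total needed = 5.811 + 4.444 = 10.255 m > 9 m — it cannot stop.
Distance remaining when braking begins: 9 − 5.811 = 3.189 m.
v² = v₀² − 2a·d = 33.774 − 2 × 3.800 × 3.189 = 9.538 m²/s².
v = √9.538 = 3.088 m/s.

No — it strikes the obstacle at 3.1 m/s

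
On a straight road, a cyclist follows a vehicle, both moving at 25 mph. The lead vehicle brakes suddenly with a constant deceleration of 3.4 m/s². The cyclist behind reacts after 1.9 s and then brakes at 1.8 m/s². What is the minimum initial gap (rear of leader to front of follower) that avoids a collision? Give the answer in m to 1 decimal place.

25 mph × 0.44704 = 11.1760 m/s.
Leader travels v²/(2a_L) = 124.903 / 6.800 = 18.368 m before stopping.
Follower covers v·t_r = 11.1760 × 1.9 = 21.234 m while reacting, then v²/(2a_F) = 124.903 / 3.600 = 34.695 m while braking, for a total of 21.234 + 34.695 = 55.929 m.
Since a_F ≤ a_L and the follower starts braking later, the follower is never slower than the leader, so the closest approach is when both have stopped.
Minimum gap = 55.929 − 18.368 = 37.561 m.

Minimum gap ≈ 37.6 m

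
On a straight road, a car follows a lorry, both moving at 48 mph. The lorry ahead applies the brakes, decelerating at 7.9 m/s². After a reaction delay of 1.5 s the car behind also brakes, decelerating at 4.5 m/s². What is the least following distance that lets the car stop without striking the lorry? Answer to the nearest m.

Minimum gap ≈ 54 m

48 mph × 0.44704 = 21.4579 m/s.
Leader travels v²/(2a_L) = 460.441 / 15.800 = 29.142 m before stopping.
Follower covers v·t_r = 21.4579 × 1.5 = 32.187 m while reacting, then v²/(2a_F) = 460.441 / 9.000 = 51.160 m while braking, for a total of 32.187 + 51.160 = 83.347 m.
Since a_F ≤ a_L and the follower starts braking later, the follower is never slower than the leader, so the closest approach is when both have stopped.
Minimum gap = 83.347 − 29.142 = 54.205 m.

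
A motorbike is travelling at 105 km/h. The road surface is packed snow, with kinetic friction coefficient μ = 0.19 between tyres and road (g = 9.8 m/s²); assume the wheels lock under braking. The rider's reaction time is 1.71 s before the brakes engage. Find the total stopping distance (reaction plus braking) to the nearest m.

Total stopping distance ≈ 278 m

105 km/h ÷ 3.6 = 29.1667 m/s.
a = μg = 0.19 × 9.8 = 1.862 m/s².
Reaction distance = v·t_r = 29.1667 × 1.71 = 49.875 m.
Braking distance = v²/(2a) = 29.1667² / (2 × 1.862) = 850.696 / 3.724 = 228.436 m.
Total = 49.875 + 228.436 = 278.311 m.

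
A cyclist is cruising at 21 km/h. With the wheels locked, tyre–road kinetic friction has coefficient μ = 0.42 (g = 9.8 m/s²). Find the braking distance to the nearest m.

Braking distance ≈ 4 m

21 km/h ÷ 3.6 = 5.8333 m/s.
a = μg = 0.42 × 9.8 = 4.116 m/s².
Braking distance = v²/(2a) = 5.8333² / (2 × 4.116) = 34.027 / 8.232 = 4.134 m.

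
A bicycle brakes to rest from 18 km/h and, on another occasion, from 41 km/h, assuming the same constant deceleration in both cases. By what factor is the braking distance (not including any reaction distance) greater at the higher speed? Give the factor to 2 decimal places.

Braking distance d = v²/(2a), so with a fixed, d ∝ v².
Factor = (41/18)² = 2.2778² = 5.1884.

Factor ≈ 5.19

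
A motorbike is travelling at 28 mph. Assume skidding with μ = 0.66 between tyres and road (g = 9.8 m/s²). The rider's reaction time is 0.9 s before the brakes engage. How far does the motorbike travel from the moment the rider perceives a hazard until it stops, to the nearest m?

28 mph × 0.44704 = 12.5171 m/s.
a = μg = 0.66 × 9.8 = 6.468 m/s².
Reaction distance = v·t_r = 12.5171 × 0.9 = 11.265 m.
Braking distance = v²/(2a) = 12.5171² / (2 × 6.468) = 156.678 / 12.936 = 12.112 m.
Total = 11.265 + 12.112 = 23.377 m.

Total stopping distance ≈ 23 m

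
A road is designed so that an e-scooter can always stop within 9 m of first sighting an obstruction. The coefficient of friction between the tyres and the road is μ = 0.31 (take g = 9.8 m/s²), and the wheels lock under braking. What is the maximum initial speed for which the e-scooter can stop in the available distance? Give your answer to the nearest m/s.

a = μg = 0.31 × 9.8 = 3.038 m/s².
v²/(2a) = d ⇒ v = √(2 × 3.038 × 9) = √54.68 = 7.3946 m/s.

Maximum speed ≈ 7 m/s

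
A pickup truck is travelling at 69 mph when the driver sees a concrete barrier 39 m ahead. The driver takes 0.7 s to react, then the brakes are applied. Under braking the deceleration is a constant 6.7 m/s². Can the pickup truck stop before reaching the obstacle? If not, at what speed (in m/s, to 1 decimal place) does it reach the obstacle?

69 mph × 0.44704 = 30.8458 m/s.
Reaction distance = 30.8458 × 0.7 = 21.592 m.
Braking distance needed to stop: v²/(2a) = 951.463 / 13.400 = 71.005 m, so total needed = 21.592 + 71.005 = 92.597 m > 39 m — it cannot stop.
Distance remaining when braking begins: 39 − 21.592 = 17.408 m.
v² = v₀² − 2a·d = 951.463 − 2 × 6.700 × 17.408 = 718.196 m²/s².
v = √718.196 = 26.799 m/s.

No — it strikes the obstacle at 26.8 m/s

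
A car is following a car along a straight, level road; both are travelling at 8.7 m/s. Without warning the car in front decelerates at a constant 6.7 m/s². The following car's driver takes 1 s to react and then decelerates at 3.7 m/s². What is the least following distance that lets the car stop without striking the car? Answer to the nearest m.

Minimum gap ≈ 13 m

Leader travels v²/(2a_L) = 75.690 / 13.400 = 5.649 m before stopping.
Follower covers v·t_r = 8.7000 × 1 = 8.700 m while reacting, then v²/(2a_F) = 75.690 / 7.400 = 10.228 m while braking, for a total of 8.700 + 10.228 = 18.928 m.
Since a_F ≤ a_L and the follower starts braking later, the follower is never slower than the leader, so the closest approach is when both have stopped.
Minimum gap = 18.928 − 5.649 = 13.279 m.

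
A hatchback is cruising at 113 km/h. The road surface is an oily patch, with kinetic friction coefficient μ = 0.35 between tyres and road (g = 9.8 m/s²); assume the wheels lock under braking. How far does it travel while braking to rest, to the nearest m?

113 km/h ÷ 3.6 = 31.3889 m/s.
a = μg = 0.35 × 9.8 = 3.430 m/s².
Braking distance = v²/(2a) = 31.3889² / (2 × 3.430) = 985.263 / 6.860 = 143.624 m.

Braking distance ≈ 144 m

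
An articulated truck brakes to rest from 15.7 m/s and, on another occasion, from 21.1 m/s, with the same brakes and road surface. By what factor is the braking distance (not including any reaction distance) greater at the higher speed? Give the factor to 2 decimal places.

Factor ≈ 1.81

Braking distance d = v²/(2a), so with a fixed, d ∝ v².
Factor = (21.1/15.7)² = 1.3439² = 1.8061.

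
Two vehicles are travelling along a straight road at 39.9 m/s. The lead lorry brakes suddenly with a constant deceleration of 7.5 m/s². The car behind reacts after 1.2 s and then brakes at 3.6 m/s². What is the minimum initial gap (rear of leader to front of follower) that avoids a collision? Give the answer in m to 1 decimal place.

Minimum gap ≈ 162.9 m

Leader travels v²/(2a_L) = 1592.010 / 15.000 = 106.134 m before stopping.
Follower covers v·t_r = 39.9000 × 1.2 = 47.880 m while reacting, then v²/(2a_F) = 1592.010 / 7.200 = 221.112 m while braking, for a total of 47.880 + 221.112 = 268.992 m.
Since a_F ≤ a_L and the follower starts braking later, the follower is never slower than the leader, so the closest approach is when both have stopped.
Minimum gap = 268.992 − 106.134 = 162.858 m.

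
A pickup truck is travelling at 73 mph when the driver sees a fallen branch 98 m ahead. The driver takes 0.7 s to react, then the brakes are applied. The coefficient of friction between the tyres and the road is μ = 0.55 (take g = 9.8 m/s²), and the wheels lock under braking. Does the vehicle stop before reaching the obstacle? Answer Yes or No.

No

73 mph × 0.44704 = 32.6339 m/s.
a = μg = 0.55 × 9.8 = 5.390 m/s².
Reaction distance = 32.6339 × 0.7 = 22.844 m.
Braking distance = v²/(2a) = 1064.971 / 10.780 = 98.791 m.
Total stopping distance = 22.844 + 98.791 = 121.635 m, vs 98 m available — it cannot stop in time and overshoots by 121.635 − 98 = 23.635 m.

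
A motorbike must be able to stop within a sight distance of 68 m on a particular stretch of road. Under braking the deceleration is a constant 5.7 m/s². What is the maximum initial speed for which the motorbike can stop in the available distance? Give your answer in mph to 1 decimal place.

Maximum speed ≈ 62.3 mph

v²/(2a) = d ⇒ v = √(2 × 5.700 × 68) = √775.20 = 27.8424 m/s.
27.8424 m/s ÷ 0.44704 = 62.282 mph.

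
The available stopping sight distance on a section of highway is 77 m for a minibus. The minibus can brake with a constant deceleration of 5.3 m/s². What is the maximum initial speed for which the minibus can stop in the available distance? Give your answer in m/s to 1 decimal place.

v²/(2a) = d ⇒ v = √(2 × 5.300 × 77) = √816.20 = 28.5692 m/s.

Maximum speed ≈ 28.6 m/s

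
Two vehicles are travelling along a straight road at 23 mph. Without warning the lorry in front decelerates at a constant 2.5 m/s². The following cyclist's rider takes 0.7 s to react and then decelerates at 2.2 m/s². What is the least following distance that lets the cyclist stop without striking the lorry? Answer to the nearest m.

23 mph × 0.44704 = 10.2819 m/s.
Leader travels v²/(2a_L) = 105.717 / 5.000 = 21.143 m before stopping.
Follower covers v·t_r = 10.2819 × 0.7 = 7.197 m while reacting, then v²/(2a_F) = 105.717 / 4.400 = 24.027 m while braking, for a total of 7.197 + 24.027 = 31.224 m.
Since a_F ≤ a_L and the follower starts braking later, the follower is never slower than the leader, so the closest approach is when both have stopped.
Minimum gap = 31.224 − 21.143 = 10.081 m.

Minimum gap ≈ 10 m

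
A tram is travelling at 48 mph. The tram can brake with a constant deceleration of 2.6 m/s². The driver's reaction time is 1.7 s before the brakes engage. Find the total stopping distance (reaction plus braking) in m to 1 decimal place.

48 mph × 0.44704 = 21.4579 m/s.
Reaction distance = v·t_r = 21.4579 × 1.7 = 36.478 m.
Braking distance = v²/(2a) = 21.4579² / (2 × 2.600) = 460.441 / 5.200 = 88.546 m.
Total = 36.478 + 88.546 = 125.024 m.

Total stopping distance ≈ 125.0 m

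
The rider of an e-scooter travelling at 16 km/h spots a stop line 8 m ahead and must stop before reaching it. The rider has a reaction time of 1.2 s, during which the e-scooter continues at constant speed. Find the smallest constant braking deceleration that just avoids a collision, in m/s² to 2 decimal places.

16 km/h ÷ 3.6 = 4.4444 m/s.
Distance covered during reaction = 4.4444 × 1.2 = 5.333 m.
Distance available for braking: 8 − 5.333 = 2.667 m.
v² = 2a·d ⇒ a = v²/(2d) = 4.4444² / (2 × 2.667) = 19.753 / 5.334 = 3.7032 m/s².

Required deceleration ≈ 3.70 m/s²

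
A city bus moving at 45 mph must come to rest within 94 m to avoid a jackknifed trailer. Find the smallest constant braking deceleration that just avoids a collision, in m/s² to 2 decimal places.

Required deceleration ≈ 2.15 m/s²

45 mph × 0.44704 = 20.1168 m/s.
v² = 2a·d ⇒ a = v²/(2d) = 20.1168² / (2 × 94.000) = 404.686 / 188.000 = 2.1526 m/s².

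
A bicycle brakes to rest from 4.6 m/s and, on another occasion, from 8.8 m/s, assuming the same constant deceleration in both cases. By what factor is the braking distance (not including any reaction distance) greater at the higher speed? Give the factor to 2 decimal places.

Braking distance d = v²/(2a), so with a fixed, d ∝ v².
Factor = (8.8/4.6)² = 1.9130² = 3.6596.

Factor ≈ 3.66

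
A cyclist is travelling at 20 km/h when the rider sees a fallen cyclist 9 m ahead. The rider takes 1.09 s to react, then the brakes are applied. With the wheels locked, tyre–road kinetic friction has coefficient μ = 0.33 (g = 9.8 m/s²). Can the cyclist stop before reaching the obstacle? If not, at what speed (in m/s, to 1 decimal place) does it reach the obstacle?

No — it strikes the obstacle at 3.4 m/s

20 km/h ÷ 3.6 = 5.5556 m/s.
a = μg = 0.33 × 9.8 = 3.234 m/s².
Reaction distance = 5.5556 × 1.09 = 6.056 m.
Braking distance needed to stop: v²/(2a) = 30.865 / 6.468 = 4.772 m, so total needed = 6.056 + 4.772 = 10.828 m > 9 m — it cannot stop.
Distance remaining when braking begins: 9 − 6.056 = 2.944 m.
v² = v₀² − 2a·d = 30.865 − 2 × 3.234 × 2.944 = 11.823 m²/s².
v = √11.823 = 3.438 m/s.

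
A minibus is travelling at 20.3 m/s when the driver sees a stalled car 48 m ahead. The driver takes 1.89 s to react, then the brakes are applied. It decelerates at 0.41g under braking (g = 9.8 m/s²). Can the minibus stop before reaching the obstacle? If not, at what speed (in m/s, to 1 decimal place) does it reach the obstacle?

No — it strikes the obstacle at 18.3 m/s

a = 0.41 × 9.8 = 4.018 m/s².
Reaction distance = 20.3000 × 1.89 = 38.367 m.
Braking distance needed to stop: v²/(2a) = 412.090 / 8.036 = 51.280 m, so total needed = 38.367 + 51.280 = 89.647 m > 48 m — it cannot stop.
Distance remaining when braking begins: 48 − 38.367 = 9.633 m.
v² = v₀² − 2a·d = 412.090 − 2 × 4.018 × 9.633 = 334.679 m²/s².
v = √334.679 = 18.294 m/s.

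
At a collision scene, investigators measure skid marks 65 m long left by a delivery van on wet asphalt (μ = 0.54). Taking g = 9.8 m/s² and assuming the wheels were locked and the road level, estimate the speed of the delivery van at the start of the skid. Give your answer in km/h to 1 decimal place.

Deceleration a = μg = 0.54 × 9.8 = 5.292 m/s².
v = √(2a·d) = √(2 × 5.292 × 65) = √687.960 = 26.2290 m/s.
= 26.2290 × 3.6 = 94.424 km/h.

Initial speed ≈ 94.4 km/h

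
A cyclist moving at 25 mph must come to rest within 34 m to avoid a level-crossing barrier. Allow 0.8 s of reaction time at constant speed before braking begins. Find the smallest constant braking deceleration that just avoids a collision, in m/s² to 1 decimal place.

Required deceleration ≈ 2.5 m/s²

25 mph × 0.44704 = 11.1760 m/s.
Distance covered during reaction = 11.1760 × 0.8 = 8.941 m.
Distance available for braking: 34 − 8.941 = 25.059 m.
v² = 2a·d ⇒ a = v²/(2d) = 11.1760² / (2 × 25.059) = 124.903 / 50.118 = 2.4922 m/s².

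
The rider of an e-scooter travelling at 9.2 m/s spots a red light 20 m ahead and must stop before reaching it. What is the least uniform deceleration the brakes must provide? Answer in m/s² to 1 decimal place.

Required deceleration ≈ 2.1 m/s²

v² = 2a·d ⇒ a = v²/(2d) = 9.2000² / (2 × 20.000) = 84.640 / 40.000 = 2.1160 m/s².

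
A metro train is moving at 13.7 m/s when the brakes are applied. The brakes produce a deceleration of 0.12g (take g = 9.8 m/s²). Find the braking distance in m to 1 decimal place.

a = 0.12 × 9.8 = 1.176 m/s².
Braking distance = v²/(2a) = 13.7000² / (2 × 1.176) = 187.690 / 2.352 = 79.800 m.

Braking distance ≈ 79.8 m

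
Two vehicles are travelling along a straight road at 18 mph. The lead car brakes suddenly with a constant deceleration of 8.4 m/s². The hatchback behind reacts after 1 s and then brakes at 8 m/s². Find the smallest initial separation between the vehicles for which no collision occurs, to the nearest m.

18 mph × 0.44704 = 8.0467 m/s.
Leader travels v²/(2a_L) = 64.749 / 16.800 = 3.854 m before stopping.
Follower covers v·t_r = 8.0467 × 1 = 8.047 m while reacting, then v²/(2a_F) = 64.749 / 16.000 = 4.047 m while braking, for a total of 8.047 + 4.047 = 12.094 m.
Since a_F ≤ a_L and the follower starts braking later, the follower is never slower than the leader, so the closest approach is when both have stopped.
Minimum gap = 12.094 − 3.854 = 8.240 m.

Minimum gap ≈ 8 m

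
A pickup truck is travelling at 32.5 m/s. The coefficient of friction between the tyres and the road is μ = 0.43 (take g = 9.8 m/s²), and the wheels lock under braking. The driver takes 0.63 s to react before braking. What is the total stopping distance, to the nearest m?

a = μg = 0.43 × 9.8 = 4.214 m/s².
Reaction distance = v·t_r = 32.5000 × 0.63 = 20.475 m.
Braking distance = v²/(2a) = 32.5000² / (2 × 4.214) = 1056.250 / 8.428 = 125.326 m.
Total = 20.475 + 125.326 = 145.801 m.

Total stopping distance ≈ 146 m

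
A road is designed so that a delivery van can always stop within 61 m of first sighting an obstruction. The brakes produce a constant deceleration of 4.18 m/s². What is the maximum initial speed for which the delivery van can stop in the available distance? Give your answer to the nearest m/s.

v²/(2a) = d ⇒ v = √(2 × 4.180 × 61) = √509.96 = 22.5823 m/s.

Maximum speed ≈ 23 m/s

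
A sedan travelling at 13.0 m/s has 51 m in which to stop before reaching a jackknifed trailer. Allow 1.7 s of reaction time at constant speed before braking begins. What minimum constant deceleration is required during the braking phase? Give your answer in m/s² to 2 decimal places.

Required deceleration ≈ 2.92 m/s²

Distance covered during reaction = 13.0000 × 1.7 = 22.100 m.
Distance available for braking: 51 − 22.100 = 28.900 m.
v² = 2a·d ⇒ a = v²/(2d) = 13.0000² / (2 × 28.900) = 169.000 / 57.800 = 2.9239 m/s².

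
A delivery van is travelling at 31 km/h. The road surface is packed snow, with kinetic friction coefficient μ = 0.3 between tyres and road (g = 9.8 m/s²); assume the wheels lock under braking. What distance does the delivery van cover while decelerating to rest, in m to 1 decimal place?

Braking distance ≈ 12.6 m

31 km/h ÷ 3.6 = 8.6111 m/s.
a = μg = 0.3 × 9.8 = 2.940 m/s².
Braking distance = v²/(2a) = 8.6111² / (2 × 2.940) = 74.151 / 5.880 = 12.611 m.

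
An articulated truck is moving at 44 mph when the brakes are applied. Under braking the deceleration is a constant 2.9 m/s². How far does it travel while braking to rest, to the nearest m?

44 mph × 0.44704 = 19.6698 m/s.
Braking distance = v²/(2a) = 19.6698² / (2 × 2.900) = 386.901 / 5.800 = 66.707 m.

Braking distance ≈ 67 m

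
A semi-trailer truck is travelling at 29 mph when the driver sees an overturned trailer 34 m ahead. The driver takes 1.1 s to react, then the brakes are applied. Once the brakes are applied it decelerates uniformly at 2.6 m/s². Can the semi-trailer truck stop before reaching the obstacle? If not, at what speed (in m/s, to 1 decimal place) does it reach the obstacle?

No — it strikes the obstacle at 8.1 m/s

29 mph × 0.44704 = 12.9642 m/s.
Reaction distance = 12.9642 × 1.1 = 14.261 m.
Braking distance needed to stop: v²/(2a) = 168.070 / 5.200 = 32.321 m, so total needed = 14.261 + 32.321 = 46.582 m > 34 m — it cannot stop.
Distance remaining when braking begins: 34 − 14.261 = 19.739 m.
v² = v₀² − 2a·d = 168.070 − 2 × 2.600 × 19.739 = 65.427 m²/s².
v = √65.427 = 8.089 m/s.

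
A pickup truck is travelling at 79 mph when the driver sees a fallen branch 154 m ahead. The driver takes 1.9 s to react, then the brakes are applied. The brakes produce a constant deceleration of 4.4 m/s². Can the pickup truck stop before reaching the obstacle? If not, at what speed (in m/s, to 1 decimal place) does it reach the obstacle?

No — it strikes the obstacle at 22.0 m/s

79 mph × 0.44704 = 35.3162 m/s.
Reaction distance = 35.3162 × 1.9 = 67.101 m.
Braking distance needed to stop: v²/(2a) = 1247.234 / 8.800 = 141.731 m, so total needed = 67.101 + 141.731 = 208.832 m > 154 m — it cannot stop.
Distance remaining when braking begins: 154 − 67.101 = 86.899 m.
v² = v₀² − 2a·d = 1247.234 − 2 × 4.400 × 86.899 = 482.523 m²/s².
v = √482.523 = 21.966 m/s.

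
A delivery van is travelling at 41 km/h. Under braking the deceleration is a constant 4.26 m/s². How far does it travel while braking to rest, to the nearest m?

Braking distance ≈ 15 m

41 km/h ÷ 3.6 = 11.3889 m/s.
Braking distance = v²/(2a) = 11.3889² / (2 × 4.260) = 129.707 / 8.520 = 15.224 m.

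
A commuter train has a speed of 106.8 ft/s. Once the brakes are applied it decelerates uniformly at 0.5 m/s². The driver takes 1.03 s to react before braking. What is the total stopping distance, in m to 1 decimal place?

Total stopping distance ≈ 1093.2 m

106.8 ft/s × 0.3048 = 32.5526 m/s.
Reaction distance = v·t_r = 32.5526 × 1.03 = 33.529 m.
Braking distance = v²/(2a) = 32.5526² / (2 × 0.500) = 1059.672 / 1.000 = 1059.672 m.
Total = 33.529 + 1059.672 = 1093.201 m.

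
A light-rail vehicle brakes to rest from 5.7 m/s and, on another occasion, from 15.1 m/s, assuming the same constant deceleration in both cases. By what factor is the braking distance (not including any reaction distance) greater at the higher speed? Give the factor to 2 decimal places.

Factor ≈ 7.02

Braking distance d = v²/(2a), so with a fixed, d ∝ v².
Factor = (15.1/5.7)² = 2.6491² = 7.0177.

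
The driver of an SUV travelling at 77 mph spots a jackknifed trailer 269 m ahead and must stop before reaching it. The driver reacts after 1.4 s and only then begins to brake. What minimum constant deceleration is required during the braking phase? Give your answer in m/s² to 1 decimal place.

77 mph × 0.44704 = 34.4221 m/s.
Distance covered during reaction = 34.4221 × 1.4 = 48.191 m.
Distance available for braking: 269 − 48.191 = 220.809 m.
v² = 2a·d ⇒ a = v²/(2d) = 34.4221² / (2 × 220.809) = 1184.881 / 441.618 = 2.6830 m/s².

Required deceleration ≈ 2.7 m/s²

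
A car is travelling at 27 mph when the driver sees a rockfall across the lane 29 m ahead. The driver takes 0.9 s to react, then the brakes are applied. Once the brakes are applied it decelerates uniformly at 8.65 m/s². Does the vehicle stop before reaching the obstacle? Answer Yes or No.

27 mph × 0.44704 = 12.0701 m/s.
Reaction distance = 12.0701 × 0.9 = 10.863 m.
Braking distance = v²/(2a) = 145.687 / 17.300 = 8.421 m.
Total stopping distance = 10.863 + 8.421 = 19.284 m, vs 29 m available — it stops with 29 − 19.284 = 9.716 m to spare.

Yes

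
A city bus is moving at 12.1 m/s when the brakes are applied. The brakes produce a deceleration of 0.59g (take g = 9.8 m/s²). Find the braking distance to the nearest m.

Braking distance ≈ 13 m

a = 0.59 × 9.8 = 5.782 m/s².
Braking distance = v²/(2a) = 12.1000² / (2 × 5.782) = 146.410 / 11.564 = 12.661 m.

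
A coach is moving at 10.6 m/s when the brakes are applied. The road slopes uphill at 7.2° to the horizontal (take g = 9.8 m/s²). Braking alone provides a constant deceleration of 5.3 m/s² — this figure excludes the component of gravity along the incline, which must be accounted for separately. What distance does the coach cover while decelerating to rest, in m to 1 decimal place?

Braking distance ≈ 8.6 m

Gravity along the uphill slope adds to the braking deceleration: a_eff = 5.300 + 9.8·sin 7.2° = 5.300 + 1.228 = 6.528 m/s².
Braking distance = v²/(2a) = 10.6000² / (2 × 6.528) = 112.360 / 13.056 = 8.606 m.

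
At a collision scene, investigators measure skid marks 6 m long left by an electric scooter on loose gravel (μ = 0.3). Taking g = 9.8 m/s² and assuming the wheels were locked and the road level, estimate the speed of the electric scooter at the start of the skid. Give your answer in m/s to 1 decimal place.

Initial speed ≈ 5.9 m/s

Deceleration a = μg = 0.3 × 9.8 = 2.940 m/s².
v = √(2a·d) = √(2 × 2.940 × 6) = √35.280 = 5.9397 m/s.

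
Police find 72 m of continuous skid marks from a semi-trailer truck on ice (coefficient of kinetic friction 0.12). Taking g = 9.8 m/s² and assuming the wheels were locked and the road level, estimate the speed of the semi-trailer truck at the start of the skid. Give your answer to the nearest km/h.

Initial speed ≈ 47 km/h

Deceleration a = μg = 0.12 × 9.8 = 1.176 m/s².
v = √(2a·d) = √(2 × 1.176 × 72) = √169.344 = 13.0132 m/s.
= 13.0132 × 3.6 = 46.848 km/h.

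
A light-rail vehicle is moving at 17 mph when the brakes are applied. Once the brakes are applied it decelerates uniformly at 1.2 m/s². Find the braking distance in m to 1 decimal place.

Braking distance ≈ 24.1 m

17 mph × 0.44704 = 7.5997 m/s.
Braking distance = v²/(2a) = 7.5997² / (2 × 1.200) = 57.755 / 2.400 = 24.065 m.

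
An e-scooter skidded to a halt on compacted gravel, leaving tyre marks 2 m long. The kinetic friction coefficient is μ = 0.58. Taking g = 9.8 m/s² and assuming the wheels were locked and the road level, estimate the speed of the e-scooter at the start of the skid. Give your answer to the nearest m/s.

Deceleration a = μg = 0.58 × 9.8 = 5.684 m/s².
v = √(2a·d) = √(2 × 5.684 × 2) = √22.736 = 4.7682 m/s.

Initial speed ≈ 5 m/s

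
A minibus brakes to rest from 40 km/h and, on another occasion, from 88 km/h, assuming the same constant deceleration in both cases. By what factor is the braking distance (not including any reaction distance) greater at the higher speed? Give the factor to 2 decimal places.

Braking distance d = v²/(2a), so with a fixed, d ∝ v².
Factor = (88/40)² = 2.2000² = 4.8400.

Factor ≈ 4.84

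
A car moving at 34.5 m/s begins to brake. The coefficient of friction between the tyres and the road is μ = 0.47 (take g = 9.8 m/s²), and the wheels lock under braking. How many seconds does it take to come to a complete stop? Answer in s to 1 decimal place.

a = μg = 0.47 × 9.8 = 4.606 m/s².
Braking time = v/a = 34.5000 / 4.606 = 7.490 s.

Braking time ≈ 7.5 s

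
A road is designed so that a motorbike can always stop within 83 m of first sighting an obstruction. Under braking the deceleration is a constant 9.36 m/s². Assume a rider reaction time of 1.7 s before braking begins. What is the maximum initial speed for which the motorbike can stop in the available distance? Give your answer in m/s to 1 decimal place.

Maximum speed ≈ 26.6 m/s

Stopping distance: v·t_r + v²/(2a) = 83 with t_r = 1.7 s and a = 9.360 m/s².
So v² + 31.824 v − 1553.76 = 0.
Positive root: v = −a·t_r + √((a·t_r)² + 2a·d) = −15.912 + √(253.192 + 1553.76) = 26.5963 m/s.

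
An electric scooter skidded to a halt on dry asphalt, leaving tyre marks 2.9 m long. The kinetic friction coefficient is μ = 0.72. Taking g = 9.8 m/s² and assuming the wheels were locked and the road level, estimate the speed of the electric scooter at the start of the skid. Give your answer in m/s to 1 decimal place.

Initial speed ≈ 6.4 m/s

Deceleration a = μg = 0.72 × 9.8 = 7.056 m/s².
v = √(2a·d) = √(2 × 7.056 × 2.9) = √40.925 = 6.3973 m/s.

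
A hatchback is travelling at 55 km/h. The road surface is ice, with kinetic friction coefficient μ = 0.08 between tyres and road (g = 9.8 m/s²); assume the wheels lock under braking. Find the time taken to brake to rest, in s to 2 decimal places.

55 km/h ÷ 3.6 = 15.2778 m/s.
a = μg = 0.08 × 9.8 = 0.784 m/s².
Braking time = v/a = 15.2778 / 0.784 = 19.487 s.

Braking time ≈ 19.49 s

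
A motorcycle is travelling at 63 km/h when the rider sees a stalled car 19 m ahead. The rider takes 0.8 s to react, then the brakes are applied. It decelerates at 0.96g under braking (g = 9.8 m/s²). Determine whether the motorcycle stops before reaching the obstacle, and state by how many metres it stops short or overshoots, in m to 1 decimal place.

63 km/h ÷ 3.6 = 17.5000 m/s.
a = 0.96 × 9.8 = 9.408 m/s².
Reaction distance = 17.5000 × 0.8 = 14.000 m.
Braking distance = v²/(2a) = 306.250 / 18.816 = 16.276 m.
Total stopping distance = 14.000 + 16.276 = 30.276 m, vs 19 m available — it cannot stop in time and overshoots by 30.276 − 19 = 11.276 m.

No — it overshoots by 11.3 m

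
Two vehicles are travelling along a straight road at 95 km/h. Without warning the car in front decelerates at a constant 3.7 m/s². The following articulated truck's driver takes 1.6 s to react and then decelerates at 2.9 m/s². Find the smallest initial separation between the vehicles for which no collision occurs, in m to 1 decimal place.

Minimum gap ≈ 68.2 m

95 km/h ÷ 3.6 = 26.3889 m/s.
Leader travels v²/(2a_L) = 696.374 / 7.400 = 94.105 m before stopping.
Follower covers v·t_r = 26.3889 × 1.6 = 42.222 m while reacting, then v²/(2a_F) = 696.374 / 5.800 = 120.064 m while braking, for a total of 42.222 + 120.064 = 162.286 m.
Since a_F ≤ a_L and the follower starts braking later, the follower is never slower than the leader, so the closest approach is when both have stopped.
Minimum gap = 162.286 − 94.105 = 68.181 m.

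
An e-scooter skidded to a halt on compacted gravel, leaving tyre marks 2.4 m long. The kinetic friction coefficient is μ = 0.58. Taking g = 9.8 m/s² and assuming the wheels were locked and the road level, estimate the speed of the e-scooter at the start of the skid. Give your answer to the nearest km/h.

Deceleration a = μg = 0.58 × 9.8 = 5.684 m/s².
v = √(2a·d) = √(2 × 5.684 × 2.4) = √27.283 = 5.2233 m/s.
= 5.2233 × 3.6 = 18.804 km/h.

Initial speed ≈ 19 km/h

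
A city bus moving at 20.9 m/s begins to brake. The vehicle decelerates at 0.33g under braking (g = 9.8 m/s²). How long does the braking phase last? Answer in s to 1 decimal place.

Braking time ≈ 6.5 s

a = 0.33 × 9.8 = 3.234 m/s².
Braking time = v/a = 20.9000 / 3.234 = 6.463 s.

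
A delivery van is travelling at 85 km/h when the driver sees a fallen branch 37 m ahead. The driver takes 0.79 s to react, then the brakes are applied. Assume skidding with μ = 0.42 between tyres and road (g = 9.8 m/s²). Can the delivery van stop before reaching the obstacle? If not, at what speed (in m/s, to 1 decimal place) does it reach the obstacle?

No — it strikes the obstacle at 20.2 m/s

85 km/h ÷ 3.6 = 23.6111 m/s.
a = μg = 0.42 × 9.8 = 4.116 m/s².
Reaction distance = 23.6111 × 0.79 = 18.653 m.
Braking distance needed to stop: v²/(2a) = 557.484 / 8.232 = 67.722 m, so total needed = 18.653 + 67.722 = 86.375 m > 37 m — it cannot stop.
Distance remaining when braking begins: 37 − 18.653 = 18.347 m.
v² = v₀² − 2a·d = 557.484 − 2 × 4.116 × 18.347 = 406.451 m²/s².
v = √406.451 = 20.161 m/s.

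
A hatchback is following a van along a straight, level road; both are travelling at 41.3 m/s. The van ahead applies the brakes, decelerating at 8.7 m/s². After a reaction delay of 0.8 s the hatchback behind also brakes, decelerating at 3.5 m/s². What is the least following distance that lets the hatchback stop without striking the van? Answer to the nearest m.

Leader travels v²/(2a_L) = 1705.690 / 17.400 = 98.028 m before stopping.
Follower covers v·t_r = 41.3000 × 0.8 = 33.040 m while reacting, then v²/(2a_F) = 1705.690 / 7.000 = 243.670 m while braking, for a total of 33.040 + 243.670 = 276.710 m.
Since a_F ≤ a_L and the follower starts braking later, the follower is never slower than the leader, so the closest approach is when both have stopped.
Minimum gap = 276.710 − 98.028 = 178.682 m.

Minimum gap ≈ 179 m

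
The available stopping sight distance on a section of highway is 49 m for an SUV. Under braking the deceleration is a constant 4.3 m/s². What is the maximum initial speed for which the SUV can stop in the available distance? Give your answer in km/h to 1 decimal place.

v²/(2a) = d ⇒ v = √(2 × 4.300 × 49) = √421.40 = 20.5280 m/s.
20.5280 m/s × 3.6 = 73.901 km/h.

Maximum speed ≈ 73.9 km/h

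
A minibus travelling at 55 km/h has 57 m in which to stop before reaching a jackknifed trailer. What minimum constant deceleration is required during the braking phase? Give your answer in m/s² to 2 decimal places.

Required deceleration ≈ 2.05 m/s²

55 km/h ÷ 3.6 = 15.2778 m/s.
v² = 2a·d ⇒ a = v²/(2d) = 15.2778² / (2 × 57.000) = 233.411 / 114.000 = 2.0475 m/s².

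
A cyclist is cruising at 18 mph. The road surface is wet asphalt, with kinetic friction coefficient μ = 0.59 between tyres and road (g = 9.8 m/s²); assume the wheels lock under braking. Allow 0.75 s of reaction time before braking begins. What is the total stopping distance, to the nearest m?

18 mph × 0.44704 = 8.0467 m/s.
a = μg = 0.59 × 9.8 = 5.782 m/s².
Reaction distance = v·t_r = 8.0467 × 0.75 = 6.035 m.
Braking distance = v²/(2a) = 8.0467² / (2 × 5.782) = 64.749 / 11.564 = 5.599 m.
Total = 6.035 + 5.599 = 11.634 m.

Total stopping distance ≈ 12 m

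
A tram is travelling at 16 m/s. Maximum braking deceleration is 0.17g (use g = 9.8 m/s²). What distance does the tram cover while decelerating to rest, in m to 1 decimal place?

Braking distance ≈ 76.8 m

a = 0.17 × 9.8 = 1.666 m/s².
Braking distance = v²/(2a) = 16.0000² / (2 × 1.666) = 256.000 / 3.332 = 76.831 m.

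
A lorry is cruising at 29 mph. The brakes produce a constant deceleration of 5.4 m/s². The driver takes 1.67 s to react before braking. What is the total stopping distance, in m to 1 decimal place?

29 mph × 0.44704 = 12.9642 m/s.
Reaction distance = v·t_r = 12.9642 × 1.67 = 21.650 m.
Braking distance = v²/(2a) = 12.9642² / (2 × 5.400) = 168.070 / 10.800 = 15.562 m.
Total = 21.650 + 15.562 = 37.212 m.

Total stopping distance ≈ 37.2 m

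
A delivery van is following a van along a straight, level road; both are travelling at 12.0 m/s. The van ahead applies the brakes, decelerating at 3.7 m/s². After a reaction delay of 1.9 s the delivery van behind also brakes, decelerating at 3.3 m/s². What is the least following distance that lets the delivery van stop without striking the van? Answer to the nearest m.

Minimum gap ≈ 25 m

Leader travels v²/(2a_L) = 144.000 / 7.400 = 19.459 m before stopping.
Follower covers v·t_r = 12.0000 × 1.9 = 22.800 m while reacting, then v²/(2a_F) = 144.000 / 6.600 = 21.818 m while braking, for a total of 22.800 + 21.818 = 44.618 m.
Since a_F ≤ a_L and the follower starts braking later, the follower is never slower than the leader, so the closest approach is when both have stopped.
Minimum gap = 44.618 − 19.459 = 25.159 m.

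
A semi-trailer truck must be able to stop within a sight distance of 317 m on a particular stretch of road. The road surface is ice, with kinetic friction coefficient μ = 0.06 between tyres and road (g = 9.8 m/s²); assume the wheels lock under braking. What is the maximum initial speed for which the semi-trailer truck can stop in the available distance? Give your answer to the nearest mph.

a = μg = 0.06 × 9.8 = 0.588 m/s².
v²/(2a) = d ⇒ v = √(2 × 0.588 × 317) = √372.79 = 19.3078 m/s.
19.3078 m/s ÷ 0.44704 = 43.190 mph.

Maximum speed ≈ 43 mph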